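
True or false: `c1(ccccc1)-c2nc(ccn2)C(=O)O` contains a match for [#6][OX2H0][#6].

False

The pattern [#6][OX2H0][#6] describes an aliphatic oxygen bridging two carbons with no H on the oxygen — an ether.
The closest candidate here is a carboxylic acid group (-C(=O)OH), but the -OH oxygen has H1; the =O is OX1, not OX2. No other fragment satisfies the full query, so there is no match.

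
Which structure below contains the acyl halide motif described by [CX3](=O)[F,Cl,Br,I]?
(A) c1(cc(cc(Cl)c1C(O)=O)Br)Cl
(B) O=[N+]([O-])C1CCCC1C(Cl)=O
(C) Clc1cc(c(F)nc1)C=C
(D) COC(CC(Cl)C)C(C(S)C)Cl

[CX3](=O)[F,Cl,Br,I] describes a carbonyl carbon bonded to a halogen (an acyl halide).
(A) has a carboxylic acid group (-C(=O)OH) but the carbonyl is bonded to -OH, not to a halogen.
(B) contains an acyl chloride (-C(=O)Cl), which satisfies every atom and bond constraint.
(C) has a chloro substituent but the Cl is not on a carbonyl carbon.
(D) has a chloro substituent but the Cl is not on a carbonyl carbon.
So the answer is (B).

B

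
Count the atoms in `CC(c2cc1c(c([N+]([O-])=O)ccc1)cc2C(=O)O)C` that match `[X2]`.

1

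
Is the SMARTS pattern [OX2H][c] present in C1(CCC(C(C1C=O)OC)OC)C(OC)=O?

No

The pattern [OX2H][c] describes a hydroxyl oxygen attached to an aromatic carbon — a phenol.
The closest candidate here is a methoxy ether (-OCH3), but the oxygen has H0, not H1. No other fragment satisfies the full query, so there is no match.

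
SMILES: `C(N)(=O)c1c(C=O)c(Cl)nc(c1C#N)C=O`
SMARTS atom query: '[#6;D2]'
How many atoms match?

The query [#6;D2] means: any carbon bonded to exactly two heavy atoms.
Check the 16 heavy atoms by environment: 1× n (aromatic, D2) → no; 5× c (aromatic, D3) → no; 3× C (D2) → match; 3× O (D1) → no; 1× Cl (D1) → no; 2× N (D1) → no; 1× C (D3) → no.
That gives 3 matching atoms.

3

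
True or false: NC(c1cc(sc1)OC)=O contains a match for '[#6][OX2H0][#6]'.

True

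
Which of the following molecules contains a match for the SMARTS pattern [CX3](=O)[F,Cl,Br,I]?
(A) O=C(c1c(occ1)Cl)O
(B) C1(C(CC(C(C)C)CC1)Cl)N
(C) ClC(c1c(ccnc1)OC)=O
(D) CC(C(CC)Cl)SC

C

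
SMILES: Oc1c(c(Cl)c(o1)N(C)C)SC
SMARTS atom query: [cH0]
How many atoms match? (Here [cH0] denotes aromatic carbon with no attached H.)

4

The query [cH0] means: aromatic carbon with no attached hydrogen (substituted or ring-fusion).
Check the 12 heavy atoms by environment: 1× o (aromatic, H0) → no; 4× c (aromatic, H0) → match; 1× N (H0) → no; 3× C (H3) → no; 1× Cl (H0) → no; 1× O (H1) → no; 1× S (H0) → no.
That gives 4 matching atoms.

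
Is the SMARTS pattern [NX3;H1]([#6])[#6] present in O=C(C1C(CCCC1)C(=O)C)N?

No

The pattern [NX3;H1]([#6])[#6] describes a trivalent nitrogen with one H, bonded to two carbons — a secondary amine.
The closest candidate here is a primary amide (-C(=O)NH2), but the -C(=O)NH2 nitrogen has H2, not H1. No other fragment satisfies the full query, so there is no match.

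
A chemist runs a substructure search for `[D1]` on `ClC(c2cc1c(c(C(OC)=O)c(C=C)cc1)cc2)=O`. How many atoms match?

5

The query [D1] means: atom with exactly one heavy-atom neighbour (degree 1).
Check the 19 heavy atoms by environment: 5× c (aromatic, D3) → no; 5× c (aromatic, D2) → no; 2× C (D3) → no; 2× O (D1) → match; 1× Cl (D1) → match; 1× O (D2) → no; 2× C (D1) → match; 1× C (D2) → no.
Summing the matching environments: 2 + 1 + 2 = 5 matching atoms.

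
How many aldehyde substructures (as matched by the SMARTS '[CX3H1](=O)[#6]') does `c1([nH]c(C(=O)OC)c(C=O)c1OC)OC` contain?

[CX3H1](=O)[#6] is the SMARTS for an aldehyde: an sp2 carbon with one H, double-bonded to O and single-bonded to carbon.
Exactly one fragment in the molecule meets all constraints, giving 1 match.

1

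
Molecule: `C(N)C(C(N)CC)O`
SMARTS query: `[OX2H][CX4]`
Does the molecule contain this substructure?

The pattern [OX2H][CX4] describes a hydroxyl oxygen bound to an sp3 (X4) carbon — an aliphatic alcohol.
The molecule carries a hydroxyl group (-OH), whose atoms satisfy every constraint of the query, so the pattern matches.

Yes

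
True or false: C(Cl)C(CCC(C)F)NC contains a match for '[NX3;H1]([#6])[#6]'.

True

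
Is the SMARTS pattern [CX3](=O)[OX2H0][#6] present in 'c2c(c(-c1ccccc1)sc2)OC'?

No

The pattern [CX3](=O)[OX2H0][#6] describes a carbonyl carbon bonded to an oxygen that is itself bonded to carbon (no H on that O) — an ester.
The closest candidate here is a methoxy ether (-OCH3), but the ether oxygen is not adjacent to a C=O carbon. No other fragment satisfies the full query, so there is no match.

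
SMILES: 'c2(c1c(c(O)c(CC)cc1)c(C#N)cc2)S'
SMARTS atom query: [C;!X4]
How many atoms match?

Check the 16 heavy atoms by environment: 10× c (aromatic, X3) → no; 2× C (X4) → no; 1× S (X2) → no; 1× C (X2) → match; 1× N (X1) → no; 1× O (X2) → no.
That gives 1 matching atom.

1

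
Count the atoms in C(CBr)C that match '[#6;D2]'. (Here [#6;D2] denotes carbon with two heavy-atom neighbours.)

2

The query [#6;D2] means: any carbon bonded to exactly two heavy atoms.
Check the 4 heavy atoms by environment: 2× C (D2) → match; 1× C (D1) → no; 1× Br (D1) → no.
That gives 2 matching atoms.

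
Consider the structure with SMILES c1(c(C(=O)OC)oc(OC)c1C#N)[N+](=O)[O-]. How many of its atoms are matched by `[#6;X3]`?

5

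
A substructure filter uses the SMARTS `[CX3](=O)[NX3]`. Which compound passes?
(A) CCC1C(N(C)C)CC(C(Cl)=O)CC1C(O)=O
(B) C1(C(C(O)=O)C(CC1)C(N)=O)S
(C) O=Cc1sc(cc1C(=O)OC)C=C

B

[CX3](=O)[NX3] describes a carbonyl carbon bonded to a trivalent nitrogen (an amide).
(A) has a carboxylic acid group (-C(=O)OH) but the carbonyl is bonded to O, not to an NX3 nitrogen.
(B) contains a primary amide (-C(=O)NH2), which satisfies every atom and bond constraint.
(C) has a methyl-ester group (-C(=O)OCH3) but the carbonyl is bonded to O, not to an NX3 nitrogen.
So the answer is (B).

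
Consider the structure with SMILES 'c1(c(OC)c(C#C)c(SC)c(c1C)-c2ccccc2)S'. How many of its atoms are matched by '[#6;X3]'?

12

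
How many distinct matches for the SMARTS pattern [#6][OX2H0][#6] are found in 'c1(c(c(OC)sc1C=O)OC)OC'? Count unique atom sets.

3

[#6][OX2H0][#6] is the SMARTS for an ether: an aliphatic oxygen bridging two carbons with no H on the oxygen.
The molecule carries 3 separate instances of a methoxy ether (-OCH3) meeting every constraint; each maps to a distinct set of atoms, giving 3 matches.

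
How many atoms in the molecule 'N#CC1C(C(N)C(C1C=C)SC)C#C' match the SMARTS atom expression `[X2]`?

The query [X2] means: any atom with exactly two total connections (bonds + H).
Check the 14 heavy atoms by environment: 6× C (X4) → no; 3× C (X2) → match; 1× N (X3) → no; 2× C (X3) → no; 1× N (X1) → no; 1× S (X2) → match.
Summing the matching environments: 3 + 1 = 4 matching atoms.

4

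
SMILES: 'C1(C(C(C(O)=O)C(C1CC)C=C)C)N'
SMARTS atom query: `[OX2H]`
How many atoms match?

1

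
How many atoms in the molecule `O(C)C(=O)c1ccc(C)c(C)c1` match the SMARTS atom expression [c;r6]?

6

Check the 12 heavy atoms by environment: 6× c (aromatic, in 6-ring) → match; 4× C (acyclic) → no; 2× O (acyclic) → no.
That gives 6 matching atoms.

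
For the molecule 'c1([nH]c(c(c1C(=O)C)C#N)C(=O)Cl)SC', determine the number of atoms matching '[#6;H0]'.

7

Check the 15 heavy atoms by environment: 1× n (aromatic, H1) → no; 4× c (aromatic, H0) → match; 3× C (H0) → match; 2× O (H0) → no; 2× C (H3) → no; 1× S (H0) → no; 1× N (H0) → no; 1× Cl (H0) → no.
Summing the matching environments: 4 + 3 = 7 matching atoms.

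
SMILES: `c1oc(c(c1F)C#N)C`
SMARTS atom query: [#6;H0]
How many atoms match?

4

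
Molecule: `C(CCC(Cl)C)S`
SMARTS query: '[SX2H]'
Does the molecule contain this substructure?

The pattern [SX2H] describes an aliphatic sulfur with two connections, one being H — a thiol.
The molecule carries a thiol (-SH), whose atoms satisfy every constraint of the query, so the pattern matches.

Yes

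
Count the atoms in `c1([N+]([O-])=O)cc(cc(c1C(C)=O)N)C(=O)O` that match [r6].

6

The query [r6] means: r6 matches atoms in a six-membered ring.
Check the 16 heavy atoms by environment: 6× c (aromatic, in 6-ring) → match; 1× N (charge +1, acyclic) → no; 1× O (charge -1, acyclic) → no; 4× O (acyclic) → no; 3× C (acyclic) → no; 1× N (acyclic) → no.
That gives 6 matching atoms.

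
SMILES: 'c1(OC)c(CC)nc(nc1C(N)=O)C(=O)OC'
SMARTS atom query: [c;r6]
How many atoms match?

The query [c;r6] means: aromatic carbon that belongs to a six-membered ring.
Check the 17 heavy atoms by environment: 2× n (aromatic, in 6-ring) → no; 4× c (aromatic, in 6-ring) → match; 6× C (acyclic) → no; 4× O (acyclic) → no; 1× N (acyclic) → no.
That gives 4 matching atoms.

4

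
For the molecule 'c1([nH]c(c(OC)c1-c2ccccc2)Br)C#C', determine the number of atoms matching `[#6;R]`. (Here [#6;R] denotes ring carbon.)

10

Check the 16 heavy atoms by environment: 1× n (aromatic, in 5-ring) → no; 4× c (aromatic, in 5-ring) → match; 1× O (acyclic) → no; 3× C (acyclic) → no; 1× Br (acyclic) → no; 6× c (aromatic, in 6-ring) → match.
Summing the matching environments: 4 + 6 = 10 matching atoms.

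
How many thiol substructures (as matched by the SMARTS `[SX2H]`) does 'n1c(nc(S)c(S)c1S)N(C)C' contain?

3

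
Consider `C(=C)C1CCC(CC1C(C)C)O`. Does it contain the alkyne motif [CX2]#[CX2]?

No

The pattern [CX2]#[CX2] describes a carbon-carbon triple bond — an alkyne.
The closest candidate here is a vinyl group (-CH=CH2), but the C=C is a double bond; both carbons are CX3, not CX2. No other fragment satisfies the full query, so there is no match.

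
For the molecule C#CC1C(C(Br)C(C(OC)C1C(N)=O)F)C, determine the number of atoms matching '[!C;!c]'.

5

Check the 16 heavy atoms by environment: 11× C → no; 1× F → match; 1× Br → match; 2× O → match; 1× N → match.
Summing the matching environments: 1 + 1 + 2 + 1 = 5 matching atoms.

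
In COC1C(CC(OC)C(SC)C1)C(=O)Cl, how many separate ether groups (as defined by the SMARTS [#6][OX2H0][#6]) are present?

[#6][OX2H0][#6] is the SMARTS for an ether: an aliphatic oxygen bridging two carbons with no H on the oxygen.
The molecule carries 2 separate instances of a methoxy ether (-OCH3) meeting every constraint; each maps to a distinct set of atoms, giving 2 matches.

2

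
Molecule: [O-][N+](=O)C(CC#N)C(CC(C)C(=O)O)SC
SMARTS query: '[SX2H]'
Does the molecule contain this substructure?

The pattern [SX2H] describes an aliphatic sulfur with two connections, one being H — a thiol.
The closest candidate here is a methylthio ether (-SCH3), but the sulfur has H0 (bonded to two carbons), not H1. No other fragment satisfies the full query, so there is no match.

No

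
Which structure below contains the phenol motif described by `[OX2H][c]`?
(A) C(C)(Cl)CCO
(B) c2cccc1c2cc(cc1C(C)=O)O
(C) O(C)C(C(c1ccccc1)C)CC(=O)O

B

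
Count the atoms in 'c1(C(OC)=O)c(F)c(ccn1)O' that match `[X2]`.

The query [X2] means: any atom with exactly two total connections (bonds + H).
Check the 12 heavy atoms by environment: 1× n (aromatic, X2) → match; 5× c (aromatic, X3) → no; 1× F (X1) → no; 2× O (X2) → match; 1× C (X3) → no; 1× O (X1) → no; 1× C (X4) → no.
Summing the matching environments: 1 + 2 = 3 matching atoms.

3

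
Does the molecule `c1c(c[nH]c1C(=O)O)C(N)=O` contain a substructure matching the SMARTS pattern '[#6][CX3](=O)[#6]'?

The pattern [#6][CX3](=O)[#6] describes a carbonyl carbon (no H) flanked by two carbons — a ketone.
The closest candidate here is a carboxylic acid group (-C(=O)OH), but one neighbour of the carbonyl carbon is O, not C. No other fragment satisfies the full query, so there is no match.

No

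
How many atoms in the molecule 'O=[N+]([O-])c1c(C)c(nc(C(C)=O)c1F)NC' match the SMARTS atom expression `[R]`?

6

Check the 16 heavy atoms by environment: 1× n (aromatic, in 6-ring) → match; 5× c (aromatic, in 6-ring) → match; 4× C (acyclic) → no; 2× O (acyclic) → no; 1× N (acyclic) → no; 1× F (acyclic) → no; 1× N (charge +1, acyclic) → no; 1× O (charge -1, acyclic) → no.
Summing the matching environments: 1 + 5 = 6 matching atoms.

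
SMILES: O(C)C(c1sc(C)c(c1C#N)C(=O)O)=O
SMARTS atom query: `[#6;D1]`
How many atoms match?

2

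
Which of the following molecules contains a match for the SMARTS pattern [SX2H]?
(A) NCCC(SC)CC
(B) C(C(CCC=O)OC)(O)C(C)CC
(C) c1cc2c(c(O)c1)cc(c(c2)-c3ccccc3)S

C

[SX2H] describes an aliphatic sulfur with two connections, one being H (a thiol).
(A) has a methylthio ether (-SCH3) but the sulfur has H0 (bonded to two carbons), not H1.
(B) has a hydroxyl group (-OH) but it is an -OH, not an -SH.
(C) contains a thiol (-SH), which satisfies every atom and bond constraint.
So the answer is (C).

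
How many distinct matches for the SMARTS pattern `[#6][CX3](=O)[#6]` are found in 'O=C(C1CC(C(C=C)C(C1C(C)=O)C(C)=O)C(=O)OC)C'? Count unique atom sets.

3

[#6][CX3](=O)[#6] is the SMARTS for a ketone: a carbonyl carbon (no H) flanked by two carbons.
The molecule carries 3 separate instances of an acetyl/ketone group (-C(=O)CH3) meeting every constraint; each maps to a distinct set of atoms, giving 3 matches.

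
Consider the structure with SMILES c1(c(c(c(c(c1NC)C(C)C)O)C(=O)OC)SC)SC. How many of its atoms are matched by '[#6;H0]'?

7

Check the 20 heavy atoms by environment: 6× c (aromatic, H0) → match; 2× S (H0) → no; 6× C (H3) → no; 1× C (H0) → match; 2× O (H0) → no; 1× O (H1) → no; 1× N (H1) → no; 1× C (H1) → no.
Summing the matching environments: 6 + 1 = 7 matching atoms.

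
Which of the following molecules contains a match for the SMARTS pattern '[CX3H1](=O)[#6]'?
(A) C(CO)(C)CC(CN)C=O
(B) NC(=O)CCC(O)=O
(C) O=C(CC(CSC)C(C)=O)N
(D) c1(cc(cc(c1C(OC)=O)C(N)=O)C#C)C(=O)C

[CX3H1](=O)[#6] describes an sp2 carbon with one H, double-bonded to O and single-bonded to carbon (an aldehyde).
(A) contains an aldehyde (-CHO), which satisfies every atom and bond constraint.
(B) has a carboxylic acid group (-C(=O)OH) but the carbonyl carbon has H0 and is bonded to O, not H1.
(C) has an acetyl/ketone group (-C(=O)CH3) but the carbonyl carbon has H0 (two carbon neighbours), not H1.
(D) has a methyl-ester group (-C(=O)OCH3) but the carbonyl carbon has H0, not H1.
So the answer is (A).

A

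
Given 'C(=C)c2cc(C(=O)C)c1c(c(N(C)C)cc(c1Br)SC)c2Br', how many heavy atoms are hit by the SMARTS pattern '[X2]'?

1

The query [X2] means: any atom with exactly two total connections (bonds + H).
Check the 22 heavy atoms by environment: 10× c (aromatic, X3) → no; 1× N (X3) → no; 4× C (X4) → no; 2× Br (X1) → no; 1× S (X2) → match; 3× C (X3) → no; 1× O (X1) → no.
That gives 1 matching atom.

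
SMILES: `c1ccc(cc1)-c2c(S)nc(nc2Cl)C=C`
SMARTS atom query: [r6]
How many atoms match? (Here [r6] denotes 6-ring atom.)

12

The query [r6] means: r6 matches atoms in a six-membered ring.
Check the 16 heavy atoms by environment: 2× n (aromatic, in 6-ring) → match; 10× c (aromatic, in 6-ring) → match; 1× S (acyclic) → no; 2× C (acyclic) → no; 1× Cl (acyclic) → no.
Summing the matching environments: 2 + 10 = 12 matching atoms.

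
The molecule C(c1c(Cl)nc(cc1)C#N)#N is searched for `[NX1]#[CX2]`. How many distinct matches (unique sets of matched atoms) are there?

[NX1]#[CX2] is the SMARTS for a nitrile: a nitrogen triple-bonded to a two-connected carbon.
The molecule carries 2 separate instances of a nitrile (-C#N) meeting every constraint; each maps to a distinct set of atoms, giving 2 matches.

2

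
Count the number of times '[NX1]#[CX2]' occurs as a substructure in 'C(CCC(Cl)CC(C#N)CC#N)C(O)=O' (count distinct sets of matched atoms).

2

[NX1]#[CX2] is the SMARTS for a nitrile: a nitrogen triple-bonded to a two-connected carbon.
The molecule carries 2 separate instances of a nitrile (-C#N) meeting every constraint; each maps to a distinct set of atoms, giving 2 matches.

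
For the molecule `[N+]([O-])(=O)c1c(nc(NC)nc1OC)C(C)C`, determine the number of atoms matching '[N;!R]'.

2

Check the 16 heavy atoms by environment: 2× n (aromatic, in 6-ring) → no; 4× c (aromatic, in 6-ring) → no; 1× N (charge +1, acyclic) → match; 1× O (charge -1, acyclic) → no; 2× O (acyclic) → no; 5× C (acyclic) → no; 1× N (acyclic) → match.
Summing the matching environments: 1 + 1 = 2 matching atoms.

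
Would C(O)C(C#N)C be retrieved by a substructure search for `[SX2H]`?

No

The pattern [SX2H] describes an aliphatic sulfur with two connections, one being H — a thiol.
The closest candidate here is a hydroxyl group (-OH), but it is an -OH, not an -SH. No other fragment satisfies the full query, so there is no match.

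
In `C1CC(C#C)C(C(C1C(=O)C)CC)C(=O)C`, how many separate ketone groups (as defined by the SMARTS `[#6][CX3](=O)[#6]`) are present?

2

[#6][CX3](=O)[#6] is the SMARTS for a ketone: a carbonyl carbon (no H) flanked by two carbons.
The molecule carries 2 separate instances of an acetyl/ketone group (-C(=O)CH3) meeting every constraint; each maps to a distinct set of atoms, giving 2 matches.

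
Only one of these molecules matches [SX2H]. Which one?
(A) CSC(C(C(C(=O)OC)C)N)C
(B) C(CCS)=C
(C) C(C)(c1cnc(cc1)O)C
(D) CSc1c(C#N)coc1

[SX2H] describes an aliphatic sulfur with two connections, one being H (a thiol).
(A) has a methylthio ether (-SCH3) but the sulfur has H0 (bonded to two carbons), not H1.
(B) contains a thiol (-SH), which satisfies every atom and bond constraint.
(C) has a hydroxyl group (-OH) but it is an -OH, not an -SH.
(D) has a methylthio ether (-SCH3) but the sulfur has H0 (bonded to two carbons), not H1.
So the answer is (B).

B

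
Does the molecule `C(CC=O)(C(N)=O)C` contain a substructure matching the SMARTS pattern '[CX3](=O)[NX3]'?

Yes

The pattern [CX3](=O)[NX3] describes a carbonyl carbon bonded to a trivalent nitrogen — an amide.
The molecule carries a primary amide (-C(=O)NH2), whose atoms satisfy every constraint of the query, so the pattern matches.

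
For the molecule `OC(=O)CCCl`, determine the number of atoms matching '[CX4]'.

The query [CX4] means: C with X4: aliphatic carbon with exactly 4 total connections (bonds + H).
Check the 6 heavy atoms by environment: 2× C (X4) → match; 1× Cl (X1) → no; 1× C (X3) → no; 1× O (X1) → no; 1× O (X2) → no.
That gives 2 matching atoms.

2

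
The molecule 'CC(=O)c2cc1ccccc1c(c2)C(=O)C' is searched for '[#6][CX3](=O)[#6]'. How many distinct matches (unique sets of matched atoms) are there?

2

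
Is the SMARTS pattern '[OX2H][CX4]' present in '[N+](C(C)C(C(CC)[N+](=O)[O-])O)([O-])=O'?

Yes

The pattern [OX2H][CX4] describes a hydroxyl oxygen bound to an sp3 (X4) carbon — an aliphatic alcohol.
The molecule carries a hydroxyl group (-OH), whose atoms satisfy every constraint of the query, so the pattern matches.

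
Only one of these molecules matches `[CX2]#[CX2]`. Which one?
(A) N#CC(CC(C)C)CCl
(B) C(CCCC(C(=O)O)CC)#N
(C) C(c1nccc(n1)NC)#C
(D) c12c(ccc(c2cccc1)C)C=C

[CX2]#[CX2] describes a carbon-carbon triple bond (an alkyne).
(A) has a nitrile (-C#N) but the triple bond is C#N, not C#C.
(B) has a nitrile (-C#N) but the triple bond is C#N, not C#C.
(C) contains an ethynyl group (-C#CH), which satisfies every atom and bond constraint.
(D) has a vinyl group (-CH=CH2) but the C=C is a double bond; both carbons are CX3, not CX2.
So the answer is (C).

C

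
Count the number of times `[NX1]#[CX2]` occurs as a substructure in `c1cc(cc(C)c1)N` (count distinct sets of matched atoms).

[NX1]#[CX2] is the SMARTS for a nitrile: a nitrogen triple-bonded to a two-connected carbon.
The molecule has a primary amino group (-NH2), but the nitrogen is NX3 (three connections), not NX1 triple-bonded; nothing else fits, so there are 0 matches.

0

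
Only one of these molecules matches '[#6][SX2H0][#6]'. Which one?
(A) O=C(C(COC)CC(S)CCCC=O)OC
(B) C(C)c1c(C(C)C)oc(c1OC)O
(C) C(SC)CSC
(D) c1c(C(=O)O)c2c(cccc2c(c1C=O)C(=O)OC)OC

C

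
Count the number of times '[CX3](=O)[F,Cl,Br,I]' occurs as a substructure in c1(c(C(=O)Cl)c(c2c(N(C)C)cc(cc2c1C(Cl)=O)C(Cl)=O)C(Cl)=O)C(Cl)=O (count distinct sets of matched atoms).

5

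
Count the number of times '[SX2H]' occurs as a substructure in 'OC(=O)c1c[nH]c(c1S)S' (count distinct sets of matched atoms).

[SX2H] is the SMARTS for a thiol: an aliphatic sulfur with two connections, one being H.
The molecule carries 2 separate instances of a thiol (-SH) meeting every constraint; each maps to a distinct set of atoms, giving 2 matches.

2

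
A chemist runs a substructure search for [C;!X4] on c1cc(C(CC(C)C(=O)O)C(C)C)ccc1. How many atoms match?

1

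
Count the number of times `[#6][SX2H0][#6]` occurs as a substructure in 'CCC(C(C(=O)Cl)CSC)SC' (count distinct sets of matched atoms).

[#6][SX2H0][#6] is the SMARTS for a thioether: an aliphatic sulfur bridging two carbons with no H on the sulfur.
The molecule carries 2 separate instances of a methylthio ether (-SCH3) meeting every constraint; each maps to a distinct set of atoms, giving 2 matches.

2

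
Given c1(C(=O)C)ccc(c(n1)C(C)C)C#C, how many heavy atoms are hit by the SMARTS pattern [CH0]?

Check the 14 heavy atoms by environment: 1× n (aromatic, H0) → no; 3× c (aromatic, H0) → no; 2× c (aromatic, H1) → no; 2× C (H1) → no; 3× C (H3) → no; 2× C (H0) → match; 1× O (H0) → no.
That gives 2 matching atoms.

2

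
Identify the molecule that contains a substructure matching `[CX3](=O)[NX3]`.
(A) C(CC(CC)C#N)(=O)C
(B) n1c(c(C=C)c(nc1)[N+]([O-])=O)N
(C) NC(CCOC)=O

C

[CX3](=O)[NX3] describes a carbonyl carbon bonded to a trivalent nitrogen (an amide).
(A) has a nitrile (-C#N) but the nitrile N is NX1 (triple-bonded), not NX3.
(B) has a primary amino group (-NH2) but the -NH2 is not attached to a carbonyl carbon.
(C) contains a primary amide (-C(=O)NH2), which satisfies every atom and bond constraint.
So the answer is (C).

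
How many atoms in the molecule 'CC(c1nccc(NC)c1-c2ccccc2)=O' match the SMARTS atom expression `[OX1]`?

1

The query [OX1] means: aliphatic oxygen with one total connection — typically a carbonyl =O or an oxide.
Check the 17 heavy atoms by environment: 1× n (aromatic, X2) → no; 11× c (aromatic, X3) → no; 1× C (X3) → no; 1× O (X1) → match; 2× C (X4) → no; 1× N (X3) → no.
That gives 1 matching atom.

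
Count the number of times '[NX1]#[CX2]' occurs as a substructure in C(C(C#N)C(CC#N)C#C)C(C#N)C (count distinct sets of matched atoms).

3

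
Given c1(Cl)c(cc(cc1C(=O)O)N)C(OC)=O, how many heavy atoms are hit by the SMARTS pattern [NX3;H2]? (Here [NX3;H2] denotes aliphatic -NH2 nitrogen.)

The query [NX3;H2] means: aliphatic N with 3 total connections, two of them H — an -NH2 nitrogen (amine or amide).
Check the 15 heavy atoms by environment: 2× c (aromatic, H1, X3) → no; 4× c (aromatic, H0, X3) → no; 1× Cl (H0, X1) → no; 2× C (H0, X3) → no; 2× O (H0, X1) → no; 1× O (H0, X2) → no; 1× C (H3, X4) → no; 1× N (H2, X3) → match; 1× O (H1, X2) → no.
That gives 1 matching atom.

1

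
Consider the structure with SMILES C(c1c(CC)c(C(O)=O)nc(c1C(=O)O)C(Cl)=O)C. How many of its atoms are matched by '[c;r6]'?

5

Check the 19 heavy atoms by environment: 1× n (aromatic, in 6-ring) → no; 5× c (aromatic, in 6-ring) → match; 7× C (acyclic) → no; 5× O (acyclic) → no; 1× Cl (acyclic) → no.
That gives 5 matching atoms.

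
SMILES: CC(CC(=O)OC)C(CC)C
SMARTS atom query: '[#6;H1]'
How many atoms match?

The query [#6;H1] means: any carbon bearing exactly one hydrogen.
Check the 11 heavy atoms by environment: 4× C (H3) → no; 2× C (H1) → match; 2× C (H2) → no; 1× C (H0) → no; 2× O (H0) → no.
That gives 2 matching atoms.

2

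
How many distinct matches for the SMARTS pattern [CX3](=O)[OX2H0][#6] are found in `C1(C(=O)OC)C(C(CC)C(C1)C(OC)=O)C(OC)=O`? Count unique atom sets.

[CX3](=O)[OX2H0][#6] is the SMARTS for an ester: a carbonyl carbon bonded to an oxygen that is itself bonded to carbon (no H on that O).
The molecule carries 3 separate instances of a methyl-ester group (-C(=O)OCH3) meeting every constraint; each maps to a distinct set of atoms, giving 3 matches.

3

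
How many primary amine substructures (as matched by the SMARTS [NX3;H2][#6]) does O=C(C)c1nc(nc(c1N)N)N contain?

[NX3;H2][#6] is the SMARTS for a primary amine: a trivalent nitrogen with two H attached to carbon.
The molecule carries 3 separate instances of a primary amino group (-NH2) meeting every constraint; each maps to a distinct set of atoms, giving 3 matches.

3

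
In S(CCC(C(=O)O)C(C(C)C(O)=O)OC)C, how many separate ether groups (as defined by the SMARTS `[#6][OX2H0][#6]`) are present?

[#6][OX2H0][#6] is the SMARTS for an ether: an aliphatic oxygen bridging two carbons with no H on the oxygen.
Exactly one fragment in the molecule meets all constraints, giving 1 match.

1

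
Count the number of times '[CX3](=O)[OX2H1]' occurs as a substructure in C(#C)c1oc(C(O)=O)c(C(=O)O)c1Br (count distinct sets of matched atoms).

2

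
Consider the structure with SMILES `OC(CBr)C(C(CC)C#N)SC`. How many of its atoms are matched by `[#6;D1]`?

2

The query [#6;D1] means: carbon bonded to exactly one heavy atom.
Check the 12 heavy atoms by environment: 3× C (D2) → no; 3× C (D3) → no; 1× O (D1) → no; 1× S (D2) → no; 2× C (D1) → match; 1× Br (D1) → no; 1× N (D1) → no.
That gives 2 matching atoms.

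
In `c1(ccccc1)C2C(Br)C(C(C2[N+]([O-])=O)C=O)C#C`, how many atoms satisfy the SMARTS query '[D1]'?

The query [D1] means: atom with exactly one heavy-atom neighbour (degree 1).
Check the 19 heavy atoms by environment: 5× C (D3) → no; 2× C (D2) → no; 1× C (D1) → match; 2× O (D1) → match; 1× c (aromatic, D3) → no; 5× c (aromatic, D2) → no; 1× Br (D1) → match; 1× N (charge +1, D3) → no; 1× O (charge -1, D1) → match.
Summing the matching environments: 1 + 2 + 1 + 1 = 5 matching atoms.

5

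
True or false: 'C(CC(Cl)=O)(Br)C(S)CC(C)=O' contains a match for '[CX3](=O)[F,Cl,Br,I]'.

True

The pattern [CX3](=O)[F,Cl,Br,I] describes a carbonyl carbon bonded to a halogen — an acyl halide.
The molecule carries an acyl chloride (-C(=O)Cl), whose atoms satisfy every constraint of the query, so the pattern matches.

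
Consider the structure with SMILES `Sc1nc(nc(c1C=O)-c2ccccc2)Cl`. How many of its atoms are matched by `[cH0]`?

The query [cH0] means: aromatic carbon with no attached hydrogen (substituted or ring-fusion).
Check the 16 heavy atoms by environment: 2× n (aromatic, H0) → no; 5× c (aromatic, H0) → match; 1× Cl (H0) → no; 5× c (aromatic, H1) → no; 1× C (H1) → no; 1× O (H0) → no; 1× S (H1) → no.
That gives 5 matching atoms.

5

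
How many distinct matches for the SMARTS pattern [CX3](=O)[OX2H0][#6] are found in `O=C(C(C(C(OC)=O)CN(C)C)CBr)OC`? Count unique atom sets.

[CX3](=O)[OX2H0][#6] is the SMARTS for an ester: a carbonyl carbon bonded to an oxygen that is itself bonded to carbon (no H on that O).
The molecule carries 2 separate instances of a methyl-ester group (-C(=O)OCH3) meeting every constraint; each maps to a distinct set of atoms, giving 2 matches.

2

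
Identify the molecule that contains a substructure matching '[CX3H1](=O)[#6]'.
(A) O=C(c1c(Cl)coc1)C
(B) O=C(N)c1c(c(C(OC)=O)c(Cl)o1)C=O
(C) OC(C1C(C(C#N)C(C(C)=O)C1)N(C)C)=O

[CX3H1](=O)[#6] describes an sp2 carbon with one H, double-bonded to O and single-bonded to carbon (an aldehyde).
(A) has an acetyl/ketone group (-C(=O)CH3) but the carbonyl carbon has H0 (two carbon neighbours), not H1.
(B) contains an aldehyde (-CHO), which satisfies every atom and bond constraint.
(C) has an acetyl/ketone group (-C(=O)CH3) but the carbonyl carbon has H0 (two carbon neighbours), not H1.
So the answer is (B).

B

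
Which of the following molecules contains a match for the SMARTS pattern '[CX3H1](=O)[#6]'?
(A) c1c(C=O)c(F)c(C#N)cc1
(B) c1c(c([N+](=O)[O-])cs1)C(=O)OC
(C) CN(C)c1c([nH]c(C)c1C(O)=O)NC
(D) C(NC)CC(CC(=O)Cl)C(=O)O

[CX3H1](=O)[#6] describes an sp2 carbon with one H, double-bonded to O and single-bonded to carbon (an aldehyde).
(A) contains an aldehyde (-CHO), which satisfies every atom and bond constraint.
(B) has a methyl-ester group (-C(=O)OCH3) but the carbonyl carbon has H0, not H1.
(C) has a carboxylic acid group (-C(=O)OH) but the carbonyl carbon has H0 and is bonded to O, not H1.
(D) has a carboxylic acid group (-C(=O)OH) but the carbonyl carbon has H0 and is bonded to O, not H1.
So the answer is (A).

A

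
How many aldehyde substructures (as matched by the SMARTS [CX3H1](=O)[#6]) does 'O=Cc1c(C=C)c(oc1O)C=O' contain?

2

[CX3H1](=O)[#6] is the SMARTS for an aldehyde: an sp2 carbon with one H, double-bonded to O and single-bonded to carbon.
The molecule carries 2 separate instances of an aldehyde (-CHO) meeting every constraint; each maps to a distinct set of atoms, giving 2 matches.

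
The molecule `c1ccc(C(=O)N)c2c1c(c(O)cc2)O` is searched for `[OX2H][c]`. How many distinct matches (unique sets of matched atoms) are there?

[OX2H][c] is the SMARTS for a phenol: a hydroxyl oxygen attached to an aromatic carbon.
The molecule carries 2 separate instances of a hydroxyl group (-OH) meeting every constraint; each maps to a distinct set of atoms, giving 2 matches.

2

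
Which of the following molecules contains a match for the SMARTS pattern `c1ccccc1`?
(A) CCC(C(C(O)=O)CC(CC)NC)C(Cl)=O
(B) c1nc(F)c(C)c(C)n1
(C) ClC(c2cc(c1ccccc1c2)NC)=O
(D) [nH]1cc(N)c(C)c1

c1ccccc1 describes six aromatic carbons in a ring (a benzene ring).
(A) has a methyl group (-CH3) but no six-membered all-carbon aromatic ring is present.
(B) has a methyl group (-CH3) but no six-membered all-carbon aromatic ring is present.
(C) contains the required atom environment, so the pattern matches.
(D) has a methyl group (-CH3) but no six-membered all-carbon aromatic ring is present.
So the answer is (C).

C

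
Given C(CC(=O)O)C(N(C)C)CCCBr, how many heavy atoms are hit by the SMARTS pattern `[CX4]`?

8

The query [CX4] means: C with X4: aliphatic carbon with exactly 4 total connections (bonds + H).
Check the 13 heavy atoms by environment: 8× C (X4) → match; 1× Br (X1) → no; 1× N (X3) → no; 1× C (X3) → no; 1× O (X1) → no; 1× O (X2) → no.
That gives 8 matching atoms.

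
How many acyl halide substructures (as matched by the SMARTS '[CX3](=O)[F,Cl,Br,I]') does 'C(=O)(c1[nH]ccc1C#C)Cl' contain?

[CX3](=O)[F,Cl,Br,I] is the SMARTS for an acyl halide: a carbonyl carbon bonded to a halogen.
Exactly one fragment in the molecule meets all constraints, giving 1 match.

1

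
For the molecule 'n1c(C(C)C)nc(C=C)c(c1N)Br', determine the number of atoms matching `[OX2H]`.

0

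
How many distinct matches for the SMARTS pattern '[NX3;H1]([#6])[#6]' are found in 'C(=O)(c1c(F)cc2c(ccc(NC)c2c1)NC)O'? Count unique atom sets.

2

[NX3;H1]([#6])[#6] is the SMARTS for a secondary amine: a trivalent nitrogen with one H, bonded to two carbons.
The molecule carries 2 separate instances of an N-methylamino group (-NHCH3) meeting every constraint; each maps to a distinct set of atoms, giving 2 matches.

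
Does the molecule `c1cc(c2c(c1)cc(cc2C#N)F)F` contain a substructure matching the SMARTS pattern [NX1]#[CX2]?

The pattern [NX1]#[CX2] describes a nitrogen triple-bonded to a two-connected carbon — a nitrile.
The molecule carries a nitrile (-C#N), whose atoms satisfy every constraint of the query, so the pattern matches.

Yes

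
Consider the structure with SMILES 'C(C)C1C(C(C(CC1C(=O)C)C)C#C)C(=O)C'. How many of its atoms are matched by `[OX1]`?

The query [OX1] means: aliphatic oxygen with one total connection — typically a carbonyl =O or an oxide.
Check the 17 heavy atoms by environment: 11× C (X4) → no; 2× C (X3) → no; 2× O (X1) → match; 2× C (X2) → no.
That gives 2 matching atoms.

2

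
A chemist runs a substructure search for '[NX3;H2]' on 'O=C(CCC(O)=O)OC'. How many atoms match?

The query [NX3;H2] means: aliphatic N with 3 total connections, two of them H — an -NH2 nitrogen (amine or amide).
Check the 9 heavy atoms by environment: 2× C (H2, X4) → no; 2× C (H0, X3) → no; 2× O (H0, X1) → no; 1× O (H1, X2) → no; 1× O (H0, X2) → no; 1× C (H3, X4) → no.
No environment satisfies the query, so 0 matching atoms.

0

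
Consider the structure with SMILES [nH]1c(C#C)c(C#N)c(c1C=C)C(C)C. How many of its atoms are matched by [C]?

8

The query [C] means: uppercase C matches aliphatic (non-aromatic) carbon only.
Check the 14 heavy atoms by environment: 1× n (aromatic) → no; 4× c (aromatic) → no; 8× C → match; 1× N → no.
That gives 8 matching atoms.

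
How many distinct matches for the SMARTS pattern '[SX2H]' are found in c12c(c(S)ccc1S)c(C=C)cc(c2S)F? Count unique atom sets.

3

[SX2H] is the SMARTS for a thiol: an aliphatic sulfur with two connections, one being H.
The molecule carries 3 separate instances of a thiol (-SH) meeting every constraint; each maps to a distinct set of atoms, giving 3 matches.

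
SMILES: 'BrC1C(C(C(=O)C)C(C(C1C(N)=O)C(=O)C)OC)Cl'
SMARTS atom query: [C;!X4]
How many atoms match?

3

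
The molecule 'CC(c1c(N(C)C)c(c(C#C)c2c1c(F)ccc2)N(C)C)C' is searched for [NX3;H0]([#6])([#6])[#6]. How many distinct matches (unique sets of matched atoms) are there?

2

[NX3;H0]([#6])([#6])[#6] is the SMARTS for a tertiary amine: a trivalent nitrogen with no H, bonded to three carbons.
The molecule carries 2 separate instances of a dimethylamino group (-N(CH3)2) meeting every constraint; each maps to a distinct set of atoms, giving 2 matches.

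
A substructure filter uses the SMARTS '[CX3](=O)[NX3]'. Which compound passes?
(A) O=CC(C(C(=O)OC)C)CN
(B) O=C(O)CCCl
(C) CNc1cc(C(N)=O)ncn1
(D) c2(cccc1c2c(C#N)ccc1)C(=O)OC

C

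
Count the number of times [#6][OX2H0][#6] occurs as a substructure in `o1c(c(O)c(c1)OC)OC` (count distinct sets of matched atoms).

[#6][OX2H0][#6] is the SMARTS for an ether: an aliphatic oxygen bridging two carbons with no H on the oxygen.
The molecule carries 2 separate instances of a methoxy ether (-OCH3) meeting every constraint; each maps to a distinct set of atoms, giving 2 matches.

2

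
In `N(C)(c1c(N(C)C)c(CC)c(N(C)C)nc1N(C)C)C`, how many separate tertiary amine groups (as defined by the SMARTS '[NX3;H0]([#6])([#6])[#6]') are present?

4

[NX3;H0]([#6])([#6])[#6] is the SMARTS for a tertiary amine: a trivalent nitrogen with no H, bonded to three carbons.
The molecule carries 4 separate instances of a dimethylamino group (-N(CH3)2) meeting every constraint; each maps to a distinct set of atoms, giving 4 matches.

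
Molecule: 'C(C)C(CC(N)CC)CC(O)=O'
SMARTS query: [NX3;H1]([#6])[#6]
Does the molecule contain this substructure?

No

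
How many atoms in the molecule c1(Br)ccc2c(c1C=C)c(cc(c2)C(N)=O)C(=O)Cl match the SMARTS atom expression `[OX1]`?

2

Check the 19 heavy atoms by environment: 10× c (aromatic, X3) → no; 4× C (X3) → no; 1× Br (X1) → no; 2× O (X1) → match; 1× Cl (X1) → no; 1× N (X3) → no.
That gives 2 matching atoms.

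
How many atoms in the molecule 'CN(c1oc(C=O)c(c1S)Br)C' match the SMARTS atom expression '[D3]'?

5

The query [D3] means: atom with exactly three heavy-atom neighbours.
Check the 12 heavy atoms by environment: 1× o (aromatic, D2) → no; 4× c (aromatic, D3) → match; 1× C (D2) → no; 1× O (D1) → no; 1× S (D1) → no; 1× N (D3) → match; 2× C (D1) → no; 1× Br (D1) → no.
Summing the matching environments: 4 + 1 = 5 matching atoms.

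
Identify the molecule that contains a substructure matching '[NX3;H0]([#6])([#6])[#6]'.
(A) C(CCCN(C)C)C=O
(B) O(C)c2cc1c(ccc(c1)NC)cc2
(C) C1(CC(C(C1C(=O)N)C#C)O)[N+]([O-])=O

A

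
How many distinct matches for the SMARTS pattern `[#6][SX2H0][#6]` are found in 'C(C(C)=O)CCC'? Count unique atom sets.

0

[#6][SX2H0][#6] is the SMARTS for a thioether: an aliphatic sulfur bridging two carbons with no H on the sulfur.
No fragment in the molecule satisfies every constraint, giving 0 matches.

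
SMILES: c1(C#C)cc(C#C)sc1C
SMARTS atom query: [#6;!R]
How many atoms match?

5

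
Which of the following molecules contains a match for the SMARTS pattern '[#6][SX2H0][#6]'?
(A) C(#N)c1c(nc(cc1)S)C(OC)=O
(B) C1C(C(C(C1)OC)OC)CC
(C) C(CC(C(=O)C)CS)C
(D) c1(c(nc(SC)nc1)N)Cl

[#6][SX2H0][#6] describes an aliphatic sulfur bridging two carbons with no H on the sulfur (a thioether).
(A) has a thiol (-SH) but the sulfur has H1, not H0 bridging two carbons.
(B) has a methoxy ether (-OCH3) but the bridging atom is O, not S.
(C) has a thiol (-SH) but the sulfur has H1, not H0 bridging two carbons.
(D) contains a methylthio ether (-SCH3), which satisfies every atom and bond constraint.
So the answer is (D).

D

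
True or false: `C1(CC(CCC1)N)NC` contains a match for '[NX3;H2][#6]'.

True

The pattern [NX3;H2][#6] describes a trivalent nitrogen with two H attached to carbon — a primary amine.
The molecule carries a primary amino group (-NH2), whose atoms satisfy every constraint of the query, so the pattern matches.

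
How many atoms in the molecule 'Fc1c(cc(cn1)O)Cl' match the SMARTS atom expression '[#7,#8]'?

Check the 9 heavy atoms by environment: 1× n (aromatic) → match; 5× c (aromatic) → no; 1× O → match; 1× Cl → no; 1× F → no.
Summing the matching environments: 1 + 1 = 2 matching atoms.

2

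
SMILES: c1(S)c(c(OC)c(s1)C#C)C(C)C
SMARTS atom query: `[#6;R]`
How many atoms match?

4

The query [#6;R] means: carbon that is part of a ring.
Check the 13 heavy atoms by environment: 1× s (aromatic, in 5-ring) → no; 4× c (aromatic, in 5-ring) → match; 1× S (acyclic) → no; 6× C (acyclic) → no; 1× O (acyclic) → no.
That gives 4 matching atoms.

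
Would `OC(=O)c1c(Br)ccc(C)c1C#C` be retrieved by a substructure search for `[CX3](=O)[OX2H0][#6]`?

The pattern [CX3](=O)[OX2H0][#6] describes a carbonyl carbon bonded to an oxygen that is itself bonded to carbon (no H on that O) — an ester.
The closest candidate here is a carboxylic acid group (-C(=O)OH), but the singly-bonded O carries H (OX2H1, not H0). No other fragment satisfies the full query, so there is no match.

No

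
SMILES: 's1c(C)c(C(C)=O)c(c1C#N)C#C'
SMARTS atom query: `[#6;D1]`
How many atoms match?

3

The query [#6;D1] means: carbon bonded to exactly one heavy atom.
Check the 13 heavy atoms by environment: 1× s (aromatic, D2) → no; 4× c (aromatic, D3) → no; 3× C (D1) → match; 2× C (D2) → no; 1× C (D3) → no; 1× O (D1) → no; 1× N (D1) → no.
That gives 3 matching atoms.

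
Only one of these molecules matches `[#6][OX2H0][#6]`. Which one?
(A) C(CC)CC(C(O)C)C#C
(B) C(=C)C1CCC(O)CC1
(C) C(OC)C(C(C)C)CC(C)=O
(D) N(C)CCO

C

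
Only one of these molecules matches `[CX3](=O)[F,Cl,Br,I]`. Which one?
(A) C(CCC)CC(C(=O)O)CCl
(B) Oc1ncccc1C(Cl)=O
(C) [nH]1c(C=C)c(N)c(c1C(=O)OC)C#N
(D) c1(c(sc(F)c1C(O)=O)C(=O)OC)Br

B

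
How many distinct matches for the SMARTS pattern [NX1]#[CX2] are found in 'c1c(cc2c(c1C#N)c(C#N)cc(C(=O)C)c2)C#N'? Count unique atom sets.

3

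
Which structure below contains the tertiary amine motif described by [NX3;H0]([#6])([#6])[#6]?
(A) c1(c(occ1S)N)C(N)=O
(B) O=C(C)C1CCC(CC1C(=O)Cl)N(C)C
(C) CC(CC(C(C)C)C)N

B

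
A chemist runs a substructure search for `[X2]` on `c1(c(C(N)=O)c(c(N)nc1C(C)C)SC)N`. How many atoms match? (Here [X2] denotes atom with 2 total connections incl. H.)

2

Check the 16 heavy atoms by environment: 1× n (aromatic, X2) → match; 5× c (aromatic, X3) → no; 3× N (X3) → no; 1× S (X2) → match; 4× C (X4) → no; 1× C (X3) → no; 1× O (X1) → no.
Summing the matching environments: 1 + 1 = 2 matching atoms.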